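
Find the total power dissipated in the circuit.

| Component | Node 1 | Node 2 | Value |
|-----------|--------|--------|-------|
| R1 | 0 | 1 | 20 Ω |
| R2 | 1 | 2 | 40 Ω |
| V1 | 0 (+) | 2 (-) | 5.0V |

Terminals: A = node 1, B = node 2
Nodal analysis, taking node 2 as the 0 V reference.
Source V1 fixes V_0 = 5 V.
KCL at each unknown node (sum of currents leaving = 0; resistances in Ω):
  Node 1: (V_1 - 5)/20 + (V_1 - 0)/40 = 0
Collecting terms: 0.075 × V_1 = 0.25  =>  V_1 = 3.333 V
Power in each resistor, P = (ΔV)²/R:
  P_R1 = (5 - 3.333)²/20 = 0.1389 W
  P_R2 = (3.333 - 0)²/40 = 0.2778 W
P_total = P_R1 + P_R2 = 0.4167 W

Final answer: 0.4167 W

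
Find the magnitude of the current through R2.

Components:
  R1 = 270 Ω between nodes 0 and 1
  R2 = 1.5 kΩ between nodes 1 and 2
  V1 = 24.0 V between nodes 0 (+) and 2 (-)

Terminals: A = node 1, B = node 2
Nodal analysis, taking node 2 as the 0 V reference.
Source V1 fixes V_0 = 24 V.
KCL at each unknown node (sum of currents leaving = 0; resistances in Ω):
  Node 1: (V_1 - 24)/270 + (V_1 - 0)/1500 = 0
Collecting terms: 0.00437 × V_1 = 0.08889  =>  V_1 = 20.34 V
I_R2 = (V_1 - V_2)/R2 = (20.34 - 0)/1500 = 0.01356 A
|I_R2| = 0.01356 A

Final answer: |I_R2| = 0.01356 A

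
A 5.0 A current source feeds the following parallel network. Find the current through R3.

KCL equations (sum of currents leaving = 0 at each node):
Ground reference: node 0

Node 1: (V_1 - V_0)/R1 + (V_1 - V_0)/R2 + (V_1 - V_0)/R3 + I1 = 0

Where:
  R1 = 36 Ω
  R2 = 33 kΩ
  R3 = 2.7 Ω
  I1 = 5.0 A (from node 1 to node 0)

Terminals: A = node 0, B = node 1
All resistors sit directly between nodes 0 and 1, so they are in parallel and share one voltage V; the full source current 5 A splits among them.
1/R_par = 1/36 + 1/33000 + 1/2.7 = 0.3982 S  =>  R_par = 2.511 Ω
V = I × R_par = 5 × 2.511 = 12.56 V
I_R3 = V/R3 = 12.56/2.7 = 4.651 A

Final answer: 4.651 A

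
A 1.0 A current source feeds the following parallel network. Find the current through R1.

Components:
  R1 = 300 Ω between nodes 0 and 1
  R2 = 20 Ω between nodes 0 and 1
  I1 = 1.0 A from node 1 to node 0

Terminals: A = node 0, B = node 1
All resistors sit directly between nodes 0 and 1, so they are in parallel and share one voltage V; the full source current 1 A splits among them.
1/R_par = 1/300 + 1/20 = 0.05333 S  =>  R_par = 18.75 Ω
V = I × R_par = 1 × 18.75 = 18.75 V
I_R1 = V/R1 = 18.75/300 = 0.0625 A

Final answer: 0.0625 A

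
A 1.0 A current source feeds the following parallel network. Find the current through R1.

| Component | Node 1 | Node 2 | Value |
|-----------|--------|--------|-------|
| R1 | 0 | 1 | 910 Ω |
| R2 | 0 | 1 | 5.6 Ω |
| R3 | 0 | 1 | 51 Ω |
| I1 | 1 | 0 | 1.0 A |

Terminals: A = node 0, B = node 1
All resistors sit directly between nodes 0 and 1, so they are in parallel and share one voltage V; the full source current 1 A splits among them.
1/R_par = 1/910 + 1/5.6 + 1/51 = 0.1993 S  =>  R_par = 5.018 Ω
V = I × R_par = 1 × 5.018 = 5.018 V
I_R1 = V/R1 = 5.018/910 = 0.005514 A

Final answer: 0.005514 A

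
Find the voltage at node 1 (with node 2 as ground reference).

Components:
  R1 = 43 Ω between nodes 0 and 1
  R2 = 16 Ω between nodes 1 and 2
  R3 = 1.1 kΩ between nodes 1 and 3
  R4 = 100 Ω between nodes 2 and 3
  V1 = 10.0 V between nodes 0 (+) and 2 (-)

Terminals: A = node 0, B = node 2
Nodal analysis, taking node 2 as the 0 V reference.
Source V1 fixes V_0 = 10 V.
KCL at each unknown node (sum of currents leaving = 0; resistances in Ω):
  Node 1: (V_1 - 10)/43 + (V_1 - 0)/16 + (V_1 - V_3)/1100 = 0
  Node 3: (V_3 - V_1)/1100 + (V_3 - 0)/100 = 0
Collecting terms (coefficients in siemens):
  0.08666·V_1 - 0.0009091·V_3 = 0.2326
  0.01091·V_3 - 0.0009091·V_1 = 0
Determinant D = (0.08666)(0.01091) - (-0.0009091)(-0.0009091) = 0.0009446
V_1 = [(0.2326)(0.01091) - (-0.0009091)(0)]/D = 2.686 V
V_3 = [(0.08666)(0) - (0.2326)(-0.0009091)]/D = 0.2238 V
The requested potential is V_1 = 2.686 V.

Final answer: V_1 = 2.686 V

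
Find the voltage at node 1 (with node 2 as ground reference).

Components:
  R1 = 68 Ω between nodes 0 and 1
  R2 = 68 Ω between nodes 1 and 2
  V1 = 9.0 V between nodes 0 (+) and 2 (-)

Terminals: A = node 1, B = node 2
Nodal analysis, taking node 2 as the 0 V reference.
Source V1 fixes V_0 = 9 V.
KCL at each unknown node (sum of currents leaving = 0; resistances in Ω):
  Node 1: (V_1 - 9)/68 + (V_1 - 0)/68 = 0
Collecting terms: 0.02941 × V_1 = 0.1324  =>  V_1 = 4.5 V
The requested potential is V_1 = 4.5 V.

Final answer: V_1 = 4.5 V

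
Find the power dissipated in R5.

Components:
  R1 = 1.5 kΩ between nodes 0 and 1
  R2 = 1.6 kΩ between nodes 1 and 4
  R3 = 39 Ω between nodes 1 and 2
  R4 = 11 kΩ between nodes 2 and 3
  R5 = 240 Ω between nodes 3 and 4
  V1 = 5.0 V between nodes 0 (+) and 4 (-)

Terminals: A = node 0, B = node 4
Nodal analysis, taking node 4 as the 0 V reference.
Source V1 fixes V_0 = 5 V.
KCL at each unknown node (sum of currents leaving = 0; resistances in Ω):
  Node 1: (V_1 - 5)/1500 + (V_1 - 0)/1600 + (V_1 - V_2)/39 = 0
  Node 2: (V_2 - V_1)/39 + (V_2 - V_3)/11000 = 0
  Node 3: (V_3 - V_2)/11000 + (V_3 - 0)/240 = 0
Collecting terms (coefficients in siemens):
  0.02693·V_1 - 0.02564·V_2 = 0.003333
  0.02573·V_2 - 0.02564·V_1 - 0.00009091·V_3 = 0
  0.004258·V_3 - 0.00009091·V_2 = 0
Solving these 3 simultaneous equations (Gaussian elimination) gives:
  V_1 = 2.415 V, V_2 = 2.407 V, V_3 = 0.05139 V
I_R5 = (V_3 - V_4)/R5 = (0.05139 - 0)/240 = 0.0002141 A
P_R5 = I_R5² × R5 = (0.0002141)² × 240 = 0.000011 W

Final answer: 1.1e-05 W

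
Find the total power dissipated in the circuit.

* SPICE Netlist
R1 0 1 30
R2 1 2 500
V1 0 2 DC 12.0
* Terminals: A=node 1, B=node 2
Nodal analysis, taking node 2 as the 0 V reference.
Source V1 fixes V_0 = 12 V.
KCL at each unknown node (sum of currents leaving = 0; resistances in Ω):
  Node 1: (V_1 - 12)/30 + (V_1 - 0)/500 = 0
Collecting terms: 0.03533 × V_1 = 0.4  =>  V_1 = 11.32 V
Power in each resistor, P = (ΔV)²/R:
  P_R1 = (12 - 11.32)²/30 = 0.01538 W
  P_R2 = (11.32 - 0)²/500 = 0.2563 W
P_total = P_R1 + P_R2 = 0.2717 W

Final answer: 0.2717 W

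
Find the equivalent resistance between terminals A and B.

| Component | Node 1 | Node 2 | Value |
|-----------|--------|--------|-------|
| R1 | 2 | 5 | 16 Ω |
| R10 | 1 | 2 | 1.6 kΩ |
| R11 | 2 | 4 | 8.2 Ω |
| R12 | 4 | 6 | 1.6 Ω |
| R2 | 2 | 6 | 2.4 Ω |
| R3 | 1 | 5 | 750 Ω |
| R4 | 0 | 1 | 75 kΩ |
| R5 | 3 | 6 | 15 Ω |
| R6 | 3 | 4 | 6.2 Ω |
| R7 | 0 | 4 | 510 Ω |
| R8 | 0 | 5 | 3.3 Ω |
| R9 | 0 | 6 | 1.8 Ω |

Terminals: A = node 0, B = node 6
The network is not a plain series/parallel combination. Inject a 1 A test current into terminal A (node 0) and return it from terminal B (node 6); then R_eq = V_A / (1 A).
Nodal analysis, taking node 6 as the 0 V reference.
Current source I_test pushes 1 A into node 0 and draws it out of node 6.
KCL at each unknown node (sum of currents leaving = 0; resistances in Ω):
  Node 0: (V_0 - V_1)/75000 + (V_0 - V_4)/510 + (V_0 - V_5)/3.3 + (V_0 - 0)/1.8 - 1 = 0
  Node 1: (V_1 - V_0)/75000 + (V_1 - V_5)/750 + (V_1 - V_2)/1600 = 0
  Node 2: (V_2 - V_1)/1600 + (V_2 - V_5)/16 + (V_2 - 0)/2.4 + (V_2 - V_4)/8.2 = 0
  Node 3: (V_3 - 0)/15 + (V_3 - V_4)/6.2 = 0
  Node 4: (V_4 - V_0)/510 + (V_4 - V_2)/8.2 + (V_4 - V_3)/6.2 + (V_4 - 0)/1.6 = 0
  Node 5: (V_5 - V_0)/3.3 + (V_5 - V_1)/750 + (V_5 - V_2)/16 = 0
Collecting terms (coefficients in siemens):
  0.8606·V_0 - 0.00001333·V_1 - 0.001961·V_4 - 0.303·V_5 = 1
  0.001972·V_1 - 0.00001333·V_0 - 0.000625·V_2 - 0.001333·V_5 = 0
  0.6017·V_2 - 0.000625·V_1 - 0.122·V_4 - 0.0625·V_5 = 0
  0.228·V_3 - 0.1613·V_4 = 0
  0.9102·V_4 - 0.001961·V_0 - 0.122·V_2 - 0.1613·V_3 = 0
  0.3669·V_5 - 0.303·V_0 - 0.001333·V_1 - 0.0625·V_2 = 0
Solving these 6 simultaneous equations (Gaussian elimination) gives:
  V_0 = 1.653 V, V_1 = 1.003 V, V_2 = 0.1515 V, V_3 = 0.0193 V
  V_4 = 0.02728 V, V_5 = 1.395 V
R_eq = V_0 / 1 A = 1.653 Ω

Final answer: 1.653 Ω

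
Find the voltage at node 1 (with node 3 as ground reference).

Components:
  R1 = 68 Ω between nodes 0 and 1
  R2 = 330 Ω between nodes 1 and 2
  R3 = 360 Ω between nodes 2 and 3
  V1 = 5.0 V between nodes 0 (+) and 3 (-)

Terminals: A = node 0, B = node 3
Nodal analysis, taking node 3 as the 0 V reference.
Source V1 fixes V_0 = 5 V.
KCL at each unknown node (sum of currents leaving = 0; resistances in Ω):
  Node 1: (V_1 - 5)/68 + (V_1 - V_2)/330 = 0
  Node 2: (V_2 - V_1)/330 + (V_2 - 0)/360 = 0
Collecting terms (coefficients in siemens):
  0.01774·V_1 - 0.00303·V_2 = 0.07353
  0.005808·V_2 - 0.00303·V_1 = 0
Determinant D = (0.01774)(0.005808) - (-0.00303)(-0.00303) = 0.00009383
V_1 = [(0.07353)(0.005808) - (-0.00303)(0)]/D = 4.551 V
V_2 = [(0.01774)(0) - (0.07353)(-0.00303)]/D = 2.375 V
The requested potential is V_1 = 4.551 V.

Final answer: V_1 = 4.551 V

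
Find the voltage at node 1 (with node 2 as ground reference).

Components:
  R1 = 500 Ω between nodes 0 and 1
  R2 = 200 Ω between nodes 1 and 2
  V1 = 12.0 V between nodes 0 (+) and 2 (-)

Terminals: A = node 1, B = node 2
Nodal analysis, taking node 2 as the 0 V reference.
Source V1 fixes V_0 = 12 V.
KCL at each unknown node (sum of currents leaving = 0; resistances in Ω):
  Node 1: (V_1 - 12)/500 + (V_1 - 0)/200 = 0
Collecting terms: 0.007 × V_1 = 0.024  =>  V_1 = 3.429 V
The requested potential is V_1 = 3.429 V.

Final answer: V_1 = 3.429 V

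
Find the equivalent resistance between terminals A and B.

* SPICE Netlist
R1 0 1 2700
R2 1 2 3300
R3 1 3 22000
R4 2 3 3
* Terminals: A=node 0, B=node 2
Reduce the network between node 0 (A) and node 2 (B) by series/parallel combination:
  Rs1 = R3 + R4 (series, joined only at node 3) = 22000 + 3 = 22000 Ω
  Rp1 = R2 ‖ Rs1 (parallel, both between nodes 1 and 2) = 1/(1/3300 + 1/22000) = 2870 Ω
  Rs2 = R1 + Rp1 (series, joined only at node 1) = 2700 + 2870 = 5570 Ω
R_eq = 5.57 kΩ

Final answer: 5.57 kΩ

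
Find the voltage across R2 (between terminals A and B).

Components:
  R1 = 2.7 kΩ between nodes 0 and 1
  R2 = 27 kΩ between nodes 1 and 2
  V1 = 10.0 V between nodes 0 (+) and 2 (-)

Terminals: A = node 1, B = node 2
R1 and R2 are in series across V1 (node 0 → node 1 → node 2), and the output A–B is taken across R2, so this is a voltage divider.
Series current: I = V1/(R1 + R2) = 10/(2700 + 27000) = 10/29700 = 0.0003367 A
V_R2 = I × R2 = V1 × R2/(R1 + R2) = 10 × 27000/29700 = 9.091 V

Final answer: 9.091 V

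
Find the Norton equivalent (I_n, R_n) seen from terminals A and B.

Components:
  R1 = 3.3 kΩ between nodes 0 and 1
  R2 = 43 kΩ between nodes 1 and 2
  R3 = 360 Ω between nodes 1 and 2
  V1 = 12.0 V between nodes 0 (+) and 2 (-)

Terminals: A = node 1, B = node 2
Find the Thévenin equivalent first; then I_n = V_th/R_th and R_n = R_th.
Step 1 — V_th is the open-circuit voltage V_A - V_B (nothing connected across the terminals).
Nodal analysis, taking node 2 as the 0 V reference.
Source V1 fixes V_0 = 12 V.
KCL at each unknown node (sum of currents leaving = 0; resistances in Ω):
  Node 1: (V_1 - 12)/3300 + (V_1 - 0)/43000 + (V_1 - 0)/360 = 0
Collecting terms: 0.003104 × V_1 = 0.003636  =>  V_1 = 1.171 V
V_th = V_1 - V_2 = 1.171 - 0 = 1.171 V
Step 2 — R_th: zero the source — replace V1 by a short circuit (node 2 merges into node 0) — and find the resistance seen between A (node 1) and B (node 0).
Reduce the network between node 1 (A) and node 0 (B) by series/parallel combination:
  Rp1 = R1 ‖ R2 ‖ R3 (parallel, all between nodes 0 and 1) = 1/(1/3300 + 1/43000 + 1/360) = 322.2 Ω
R_th = 322.2 Ω
I_n = V_th/R_th = 1.171/322.2 = 0.003636 A, and R_n = R_th = 322.2 Ω

Final answer: I_n = 0.003636 A, R_n = 322.2 Ω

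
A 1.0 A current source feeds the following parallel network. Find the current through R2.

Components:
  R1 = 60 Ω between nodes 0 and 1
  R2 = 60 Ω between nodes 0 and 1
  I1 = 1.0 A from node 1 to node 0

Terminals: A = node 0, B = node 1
All resistors sit directly between nodes 0 and 1, so they are in parallel and share one voltage V; the full source current 1 A splits among them.
1/R_par = 1/60 + 1/60 = 0.03333 S  =>  R_par = 30 Ω
V = I × R_par = 1 × 30 = 30 V
I_R2 = V/R2 = 30/60 = 0.5 A

Final answer: 0.5 A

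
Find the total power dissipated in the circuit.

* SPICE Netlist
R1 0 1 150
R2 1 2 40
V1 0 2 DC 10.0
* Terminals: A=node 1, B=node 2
Nodal analysis, taking node 2 as the 0 V reference.
Source V1 fixes V_0 = 10 V.
KCL at each unknown node (sum of currents leaving = 0; resistances in Ω):
  Node 1: (V_1 - 10)/150 + (V_1 - 0)/40 = 0
Collecting terms: 0.03167 × V_1 = 0.06667  =>  V_1 = 2.105 V
Power in each resistor, P = (ΔV)²/R:
  P_R1 = (10 - 2.105)²/150 = 0.4155 W
  P_R2 = (2.105 - 0)²/40 = 0.1108 W
P_total = P_R1 + P_R2 = 0.5263 W

Final answer: 0.5263 W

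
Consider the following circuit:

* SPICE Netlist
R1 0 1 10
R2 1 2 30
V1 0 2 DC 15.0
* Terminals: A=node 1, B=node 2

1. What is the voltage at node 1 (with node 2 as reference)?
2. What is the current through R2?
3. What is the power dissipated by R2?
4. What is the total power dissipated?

Nodal analysis, taking node 2 as the 0 V reference.
Source V1 fixes V_0 = 15 V.
KCL at each unknown node (sum of currents leaving = 0; resistances in Ω):
  Node 1: (V_1 - 15)/10 + (V_1 - 0)/30 = 0
Collecting terms: 0.1333 × V_1 = 1.5  =>  V_1 = 11.25 V
Part 1:
  Read off the nodal solution: V_1 = 11.25 V
Part 2:
  I_R2 = (V_1 - V_2)/R2 = (11.25 - 0)/30 = 0.375 A
  Magnitude: I_R2 = 0.375 A
Part 3:
  I_R2 = (V_1 - V_2)/R2 = (11.25 - 0)/30 = 0.375 A
  P_R2 = I_R2² × R2 = (0.375)² × 30 = 4.219 W
Part 4:
  Power in each resistor, P = (ΔV)²/R:
    P_R1 = (15 - 11.25)²/10 = 1.406 W
    P_R2 = (11.25 - 0)²/30 = 4.219 W
  P_total = P_R1 + P_R2 = 5.625 W

Final answers:
1. V_1 = 11.25 V
2. I_R2 = 0.375 A
3. P_R2 = 4.219 W
4. P_total = 5.625 W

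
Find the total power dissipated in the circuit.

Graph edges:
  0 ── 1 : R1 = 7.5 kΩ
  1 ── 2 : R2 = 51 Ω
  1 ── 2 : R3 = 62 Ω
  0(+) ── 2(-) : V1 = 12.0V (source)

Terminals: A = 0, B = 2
Nodal analysis, taking node 2 as the 0 V reference.
Source V1 fixes V_0 = 12 V.
KCL at each unknown node (sum of currents leaving = 0; resistances in Ω):
  Node 1: (V_1 - 12)/7500 + (V_1 - 0)/51 + (V_1 - 0)/62 = 0
Collecting terms: 0.03587 × V_1 = 0.0016  =>  V_1 = 0.04461 V
Power in each resistor, P = (ΔV)²/R:
  P_R1 = (12 - 0.04461)²/7500 = 0.01906 W
  P_R2 = (0.04461 - 0)²/51 = 0.00003901 W
  P_R3 = (0.04461 - 0)²/62 = 0.00003209 W
P_total = P_R1 + P_R2 + P_R3 = 0.01913 W

Final answer: 0.01913 W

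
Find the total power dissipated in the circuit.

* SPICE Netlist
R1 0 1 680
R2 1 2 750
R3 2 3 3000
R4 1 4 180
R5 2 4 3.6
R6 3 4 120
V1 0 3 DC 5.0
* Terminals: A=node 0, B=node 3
Nodal analysis, taking node 3 as the 0 V reference.
Source V1 fixes V_0 = 5 V.
KCL at each unknown node (sum of currents leaving = 0; resistances in Ω):
  Node 1: (V_1 - 5)/680 + (V_1 - V_2)/750 + (V_1 - V_4)/180 = 0
  Node 2: (V_2 - V_1)/750 + (V_2 - 0)/3000 + (V_2 - V_4)/3.6 = 0
  Node 4: (V_4 - V_1)/180 + (V_4 - V_2)/3.6 + (V_4 - 0)/120 = 0
Collecting terms (coefficients in siemens):
  0.008359·V_1 - 0.001333·V_2 - 0.005556·V_4 = 0.007353
  0.2794·V_2 - 0.001333·V_1 - 0.2778·V_4 = 0
  0.2917·V_4 - 0.005556·V_1 - 0.2778·V_2 = 0
Solving these 3 simultaneous equations (Gaussian elimination) gives:
  V_1 = 1.385 V, V_2 = 0.6162 V, V_4 = 0.6132 V
Power in each resistor, P = (ΔV)²/R:
  P_R1 = (5 - 1.385)²/680 = 0.01921 W
  P_R2 = (1.385 - 0.6162)²/750 = 0.000789 W
  P_R3 = (0.6162 - 0)²/3000 = 0.0001266 W
  P_R4 = (1.385 - 0.6132)²/180 = 0.003313 W
  P_R5 = (0.6162 - 0.6132)²/3.6 = 0.000002422 W
  P_R6 = (0 - 0.6132)²/120 = 0.003134 W
P_total = P_R1 + P_R2 + P_R3 + P_R4 + P_R5 + P_R6 = 0.02658 W

Final answer: 0.02658 W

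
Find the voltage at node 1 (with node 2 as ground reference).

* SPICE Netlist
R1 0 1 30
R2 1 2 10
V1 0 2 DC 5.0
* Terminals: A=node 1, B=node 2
Nodal analysis, taking node 2 as the 0 V reference.
Source V1 fixes V_0 = 5 V.
KCL at each unknown node (sum of currents leaving = 0; resistances in Ω):
  Node 1: (V_1 - 5)/30 + (V_1 - 0)/10 = 0
Collecting terms: 0.1333 × V_1 = 0.1667  =>  V_1 = 1.25 V
The requested potential is V_1 = 1.25 V.

Final answer: V_1 = 1.25 V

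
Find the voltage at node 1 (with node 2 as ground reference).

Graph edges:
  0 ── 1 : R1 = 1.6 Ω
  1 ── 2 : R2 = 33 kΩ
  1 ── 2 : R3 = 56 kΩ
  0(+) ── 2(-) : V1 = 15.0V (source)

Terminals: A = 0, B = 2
Nodal analysis, taking node 2 as the 0 V reference.
Source V1 fixes V_0 = 15 V.
KCL at each unknown node (sum of currents leaving = 0; resistances in Ω):
  Node 1: (V_1 - 15)/1.6 + (V_1 - 0)/33000 + (V_1 - 0)/56000 = 0
Collecting terms: 0.625 × V_1 = 9.375  =>  V_1 = 15 V
The requested potential is V_1 = 15 V.

Final answer: V_1 = 15 V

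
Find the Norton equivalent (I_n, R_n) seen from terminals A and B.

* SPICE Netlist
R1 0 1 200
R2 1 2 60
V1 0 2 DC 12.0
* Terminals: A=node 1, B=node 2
Find the Thévenin equivalent first; then I_n = V_th/R_th and R_n = R_th.
Step 1 — V_th is the open-circuit voltage V_A - V_B (nothing connected across the terminals).
Nodal analysis, taking node 2 as the 0 V reference.
Source V1 fixes V_0 = 12 V.
KCL at each unknown node (sum of currents leaving = 0; resistances in Ω):
  Node 1: (V_1 - 12)/200 + (V_1 - 0)/60 = 0
Collecting terms: 0.02167 × V_1 = 0.06  =>  V_1 = 2.769 V
V_th = V_1 - V_2 = 2.769 - 0 = 2.769 V
Step 2 — R_th: zero the source — replace V1 by a short circuit (node 2 merges into node 0) — and find the resistance seen between A (node 1) and B (node 0).
Reduce the network between node 1 (A) and node 0 (B) by series/parallel combination:
  Rp1 = R1 ‖ R2 (parallel, both between nodes 0 and 1) = 1/(1/200 + 1/60) = 46.15 Ω
R_th = 46.15 Ω
I_n = V_th/R_th = 2.769/46.15 = 0.06 A, and R_n = R_th = 46.15 Ω

Final answer: I_n = 0.06 A, R_n = 46.15 Ω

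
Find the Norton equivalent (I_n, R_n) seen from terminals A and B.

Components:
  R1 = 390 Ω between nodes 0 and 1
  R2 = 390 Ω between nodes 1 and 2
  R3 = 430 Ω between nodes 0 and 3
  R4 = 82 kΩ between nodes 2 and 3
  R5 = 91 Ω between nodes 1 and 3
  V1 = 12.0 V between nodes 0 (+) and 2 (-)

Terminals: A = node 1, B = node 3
Find the Thévenin equivalent first; then I_n = V_th/R_th and R_n = R_th.
Step 1 — V_th is the open-circuit voltage V_A - V_B (nothing connected across the terminals).
Nodal analysis, taking node 2 as the 0 V reference.
Source V1 fixes V_0 = 12 V.
KCL at each unknown node (sum of currents leaving = 0; resistances in Ω):
  Node 1: (V_1 - 12)/390 + (V_1 - 0)/390 + (V_1 - V_3)/91 = 0
  Node 3: (V_3 - 12)/430 + (V_3 - 0)/82000 + (V_3 - V_1)/91 = 0
Collecting terms (coefficients in siemens):
  0.01612·V_1 - 0.01099·V_3 = 0.03077
  0.01333·V_3 - 0.01099·V_1 = 0.02791
Determinant D = (0.01612)(0.01333) - (-0.01099)(-0.01099) = 0.00009403
V_1 = [(0.03077)(0.01333) - (-0.01099)(0.02791)]/D = 7.622 V
V_3 = [(0.01612)(0.02791) - (0.03077)(-0.01099)]/D = 8.379 V
V_th = V_1 - V_3 = 7.622 - 8.379 = -0.757 V
Step 2 — R_th: zero the source — replace V1 by a short circuit (node 2 merges into node 0) — and find the resistance seen between A (node 1) and B (node 3).
Reduce the network between node 1 (A) and node 3 (B) by series/parallel combination:
  Rp1 = R1 ‖ R2 (parallel, both between nodes 0 and 1) = 1/(1/390 + 1/390) = 195 Ω
  Rp2 = R3 ‖ R4 (parallel, both between nodes 0 and 3) = 1/(1/430 + 1/82000) = 427.8 Ω
  Rs1 = Rp1 + Rp2 (series, joined only at node 0) = 195 + 427.8 = 622.8 Ω
  Rp3 = R5 ‖ Rs1 (parallel, both between nodes 1 and 3) = 1/(1/91 + 1/622.8) = 79.4 Ω
R_th = 79.4 Ω
I_n = V_th/R_th = -0.757/79.4 = -0.009534 A, and R_n = R_th = 79.4 Ω

Final answer: I_n = -0.009534 A, R_n = 79.4 Ω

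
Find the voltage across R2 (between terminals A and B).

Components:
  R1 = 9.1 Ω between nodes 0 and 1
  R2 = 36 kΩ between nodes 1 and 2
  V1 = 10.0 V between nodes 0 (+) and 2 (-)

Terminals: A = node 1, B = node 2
R1 and R2 are in series across V1 (node 0 → node 1 → node 2), and the output A–B is taken across R2, so this is a voltage divider.
Series current: I = V1/(R1 + R2) = 10/(9.1 + 36000) = 10/36010 = 0.0002777 A
V_R2 = I × R2 = V1 × R2/(R1 + R2) = 10 × 36000/36010 = 9.997 V

Final answer: 9.997 V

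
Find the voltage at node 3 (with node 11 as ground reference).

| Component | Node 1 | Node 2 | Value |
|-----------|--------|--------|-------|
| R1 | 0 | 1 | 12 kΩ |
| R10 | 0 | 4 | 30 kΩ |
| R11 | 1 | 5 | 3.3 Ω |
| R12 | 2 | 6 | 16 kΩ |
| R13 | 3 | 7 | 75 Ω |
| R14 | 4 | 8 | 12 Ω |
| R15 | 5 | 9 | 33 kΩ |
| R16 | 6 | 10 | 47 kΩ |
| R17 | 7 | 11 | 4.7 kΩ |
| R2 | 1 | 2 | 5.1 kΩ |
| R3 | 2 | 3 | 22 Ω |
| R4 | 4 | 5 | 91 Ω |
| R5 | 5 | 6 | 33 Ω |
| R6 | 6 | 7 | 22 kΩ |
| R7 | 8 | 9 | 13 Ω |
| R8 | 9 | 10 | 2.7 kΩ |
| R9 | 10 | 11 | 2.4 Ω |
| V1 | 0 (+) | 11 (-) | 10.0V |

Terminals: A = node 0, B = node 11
Nodal analysis, taking node 11 as the 0 V reference.
Source V1 fixes V_0 = 10 V.
KCL at each unknown node (sum of currents leaving = 0; resistances in Ω):
  Node 1: (V_1 - 10)/12000 + (V_1 - V_2)/5100 + (V_1 - V_5)/3.3 = 0
  Node 2: (V_2 - V_1)/5100 + (V_2 - V_3)/22 + (V_2 - V_6)/16000 = 0
  Node 3: (V_3 - V_2)/22 + (V_3 - V_7)/75 = 0
  Node 4: (V_4 - V_5)/91 + (V_4 - 10)/30000 + (V_4 - V_8)/12 = 0
  Node 5: (V_5 - V_4)/91 + (V_5 - V_6)/33 + (V_5 - V_1)/3.3 + (V_5 - V_9)/33000 = 0
  Node 6: (V_6 - V_5)/33 + (V_6 - V_7)/22000 + (V_6 - V_2)/16000 + (V_6 - V_10)/47000 = 0
  Node 7: (V_7 - V_6)/22000 + (V_7 - V_3)/75 + (V_7 - 0)/4700 = 0
  Node 8: (V_8 - V_9)/13 + (V_8 - V_4)/12 = 0
  Node 9: (V_9 - V_8)/13 + (V_9 - V_10)/2700 + (V_9 - V_5)/33000 = 0
  Node 10: (V_10 - V_9)/2700 + (V_10 - 0)/2.4 + (V_10 - V_6)/47000 = 0
Collecting terms (coefficients in siemens):
  0.3033·V_1 - 0.0001961·V_2 - 0.303·V_5 = 0.0008333
  0.04571·V_2 - 0.0001961·V_1 - 0.04545·V_3 - 0.0000625·V_6 = 0
  0.05879·V_3 - 0.04545·V_2 - 0.01333·V_7 = 0
  0.09436·V_4 - 0.01099·V_5 - 0.08333·V_8 = 0.0003333
  0.3444·V_5 - 0.303·V_1 - 0.01099·V_4 - 0.0303·V_6 - 0.0000303·V_9 = 0
  0.03043·V_6 - 0.0000625·V_2 - 0.0303·V_5 - 0.00004545·V_7 - 0.00002128·V_10 = 0
  0.01359·V_7 - 0.01333·V_3 - 0.00004545·V_6 = 0
  0.1603·V_8 - 0.08333·V_4 - 0.07692·V_9 = 0
  0.07732·V_9 - 0.0000303·V_5 - 0.07692·V_8 - 0.0003704·V_10 = 0
  0.4171·V_10 - 0.00002128·V_6 - 0.0003704·V_9 = 0
Solving these 10 simultaneous equations (Gaussian elimination) gives:
  V_1 = 1.881 V, V_2 = 1.115 V, V_3 = 1.111 V, V_4 = 1.843 V
  V_5 = 1.879 V, V_6 = 1.875 V, V_7 = 1.096 V, V_8 = 1.834 V
  V_9 = 1.826 V, V_10 = 0.001717 V
The requested potential is V_3 = 1.111 V.

Final answer: V_3 = 1.111 V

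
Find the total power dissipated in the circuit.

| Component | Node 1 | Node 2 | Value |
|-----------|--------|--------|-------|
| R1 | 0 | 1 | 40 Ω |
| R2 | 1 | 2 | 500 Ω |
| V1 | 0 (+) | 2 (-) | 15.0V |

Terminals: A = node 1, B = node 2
Nodal analysis, taking node 2 as the 0 V reference.
Source V1 fixes V_0 = 15 V.
KCL at each unknown node (sum of currents leaving = 0; resistances in Ω):
  Node 1: (V_1 - 15)/40 + (V_1 - 0)/500 = 0
Collecting terms: 0.027 × V_1 = 0.375  =>  V_1 = 13.89 V
Power in each resistor, P = (ΔV)²/R:
  P_R1 = (15 - 13.89)²/40 = 0.03086 W
  P_R2 = (13.89 - 0)²/500 = 0.3858 W
P_total = P_R1 + P_R2 = 0.4167 W

Final answer: 0.4167 W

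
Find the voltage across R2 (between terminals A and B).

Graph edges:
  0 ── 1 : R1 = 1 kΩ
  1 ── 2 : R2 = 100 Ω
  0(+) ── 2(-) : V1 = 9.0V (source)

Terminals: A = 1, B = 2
R1 and R2 are in series across V1 (node 0 → node 1 → node 2), and the output A–B is taken across R2, so this is a voltage divider.
Series current: I = V1/(R1 + R2) = 9/(1000 + 100) = 9/1100 = 0.008182 A
V_R2 = I × R2 = V1 × R2/(R1 + R2) = 9 × 100/1100 = 0.8182 V

Final answer: 0.8182 V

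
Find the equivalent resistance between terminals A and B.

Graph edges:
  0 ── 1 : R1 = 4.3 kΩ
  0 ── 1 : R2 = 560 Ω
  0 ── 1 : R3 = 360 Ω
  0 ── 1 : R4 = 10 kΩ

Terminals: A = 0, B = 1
Reduce the network between node 0 (A) and node 1 (B) by series/parallel combination:
  Rp1 = R1 ‖ R2 ‖ R3 ‖ R4 (parallel, all between nodes 0 and 1) = 1/(1/4300 + 1/560 + 1/360 + 1/10000) = 204.2 Ω
R_eq = 204.2 Ω

Final answer: 204.2 Ω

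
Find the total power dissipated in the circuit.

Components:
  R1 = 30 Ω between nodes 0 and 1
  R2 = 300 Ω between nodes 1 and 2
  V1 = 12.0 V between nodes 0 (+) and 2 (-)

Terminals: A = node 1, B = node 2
Nodal analysis, taking node 2 as the 0 V reference.
Source V1 fixes V_0 = 12 V.
KCL at each unknown node (sum of currents leaving = 0; resistances in Ω):
  Node 1: (V_1 - 12)/30 + (V_1 - 0)/300 = 0
Collecting terms: 0.03667 × V_1 = 0.4  =>  V_1 = 10.91 V
Power in each resistor, P = (ΔV)²/R:
  P_R1 = (12 - 10.91)²/30 = 0.03967 W
  P_R2 = (10.91 - 0)²/300 = 0.3967 W
P_total = P_R1 + P_R2 = 0.4364 W

Final answer: 0.4364 W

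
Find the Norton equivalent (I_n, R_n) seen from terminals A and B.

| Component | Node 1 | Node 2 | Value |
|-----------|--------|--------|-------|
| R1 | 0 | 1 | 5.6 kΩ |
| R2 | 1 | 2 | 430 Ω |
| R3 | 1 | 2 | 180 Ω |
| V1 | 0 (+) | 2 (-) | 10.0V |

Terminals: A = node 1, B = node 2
Find the Thévenin equivalent first; then I_n = V_th/R_th and R_n = R_th.
Step 1 — V_th is the open-circuit voltage V_A - V_B (nothing connected across the terminals).
Nodal analysis, taking node 2 as the 0 V reference.
Source V1 fixes V_0 = 10 V.
KCL at each unknown node (sum of currents leaving = 0; resistances in Ω):
  Node 1: (V_1 - 10)/5600 + (V_1 - 0)/430 + (V_1 - 0)/180 = 0
Collecting terms: 0.00806 × V_1 = 0.001786  =>  V_1 = 0.2216 V
V_th = V_1 - V_2 = 0.2216 - 0 = 0.2216 V
Step 2 — R_th: zero the source — replace V1 by a short circuit (node 2 merges into node 0) — and find the resistance seen between A (node 1) and B (node 0).
Reduce the network between node 1 (A) and node 0 (B) by series/parallel combination:
  Rp1 = R1 ‖ R2 ‖ R3 (parallel, all between nodes 0 and 1) = 1/(1/5600 + 1/430 + 1/180) = 124.1 Ω
R_th = 124.1 Ω
I_n = V_th/R_th = 0.2216/124.1 = 0.001786 A, and R_n = R_th = 124.1 Ω

Final answer: I_n = 0.001786 A, R_n = 124.1 Ω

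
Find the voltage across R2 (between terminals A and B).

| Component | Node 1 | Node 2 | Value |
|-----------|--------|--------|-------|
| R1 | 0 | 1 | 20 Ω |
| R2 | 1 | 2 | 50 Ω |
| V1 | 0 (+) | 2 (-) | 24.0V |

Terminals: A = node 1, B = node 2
R1 and R2 are in series across V1 (node 0 → node 1 → node 2), and the output A–B is taken across R2, so this is a voltage divider.
Series current: I = V1/(R1 + R2) = 24/(20 + 50) = 24/70 = 0.3429 A
V_R2 = I × R2 = V1 × R2/(R1 + R2) = 24 × 50/70 = 17.14 V

Final answer: 17.14 V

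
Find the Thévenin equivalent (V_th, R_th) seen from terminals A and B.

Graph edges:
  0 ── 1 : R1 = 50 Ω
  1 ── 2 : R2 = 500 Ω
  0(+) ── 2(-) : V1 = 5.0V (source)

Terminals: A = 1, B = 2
Step 1 — V_th is the open-circuit voltage V_A - V_B (nothing connected across the terminals).
Nodal analysis, taking node 2 as the 0 V reference.
Source V1 fixes V_0 = 5 V.
KCL at each unknown node (sum of currents leaving = 0; resistances in Ω):
  Node 1: (V_1 - 5)/50 + (V_1 - 0)/500 = 0
Collecting terms: 0.022 × V_1 = 0.1  =>  V_1 = 4.545 V
V_th = V_1 - V_2 = 4.545 - 0 = 4.545 V
Step 2 — R_th: zero the source — replace V1 by a short circuit (node 2 merges into node 0) — and find the resistance seen between A (node 1) and B (node 0).
Reduce the network between node 1 (A) and node 0 (B) by series/parallel combination:
  Rp1 = R1 ‖ R2 (parallel, both between nodes 0 and 1) = 1/(1/50 + 1/500) = 45.45 Ω
R_th = 45.45 Ω

Final answer: V_th = 4.545 V, R_th = 45.45 Ω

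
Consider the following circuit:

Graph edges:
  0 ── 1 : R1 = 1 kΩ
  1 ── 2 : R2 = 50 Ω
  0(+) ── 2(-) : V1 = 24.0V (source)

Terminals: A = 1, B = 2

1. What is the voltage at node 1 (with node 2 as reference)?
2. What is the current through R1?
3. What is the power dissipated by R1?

Nodal analysis, taking node 2 as the 0 V reference.
Source V1 fixes V_0 = 24 V.
KCL at each unknown node (sum of currents leaving = 0; resistances in Ω):
  Node 1: (V_1 - 24)/1000 + (V_1 - 0)/50 = 0
Collecting terms: 0.021 × V_1 = 0.024  =>  V_1 = 1.143 V
Part 1:
  Read off the nodal solution: V_1 = 1.143 V
Part 2:
  I_R1 = (V_0 - V_1)/R1 = (24 - 1.143)/1000 = 0.02286 A
  Magnitude: I_R1 = 0.02286 A
Part 3:
  I_R1 = (V_0 - V_1)/R1 = (24 - 1.143)/1000 = 0.02286 A
  P_R1 = I_R1² × R1 = (0.02286)² × 1000 = 0.5224 W

Final answers:
1. V_1 = 1.143 V
2. I_R1 = 0.02286 A
3. P_R1 = 0.5224 W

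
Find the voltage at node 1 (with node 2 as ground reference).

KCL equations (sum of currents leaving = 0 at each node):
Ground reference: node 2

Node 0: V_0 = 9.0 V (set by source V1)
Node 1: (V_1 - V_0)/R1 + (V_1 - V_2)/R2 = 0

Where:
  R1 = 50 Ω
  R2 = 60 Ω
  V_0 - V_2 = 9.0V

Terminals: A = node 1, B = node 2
Nodal analysis, taking node 2 as the 0 V reference.
Source V1 fixes V_0 = 9 V.
KCL at each unknown node (sum of currents leaving = 0; resistances in Ω):
  Node 1: (V_1 - 9)/50 + (V_1 - 0)/60 = 0
Collecting terms: 0.03667 × V_1 = 0.18  =>  V_1 = 4.909 V
The requested potential is V_1 = 4.909 V.

Final answer: V_1 = 4.909 V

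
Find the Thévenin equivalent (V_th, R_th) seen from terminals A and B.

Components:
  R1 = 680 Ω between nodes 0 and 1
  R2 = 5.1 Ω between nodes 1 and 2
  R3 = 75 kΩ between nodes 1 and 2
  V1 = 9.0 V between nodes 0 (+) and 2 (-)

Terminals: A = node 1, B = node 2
Step 1 — V_th is the open-circuit voltage V_A - V_B (nothing connected across the terminals).
Nodal analysis, taking node 2 as the 0 V reference.
Source V1 fixes V_0 = 9 V.
KCL at each unknown node (sum of currents leaving = 0; resistances in Ω):
  Node 1: (V_1 - 9)/680 + (V_1 - 0)/5.1 + (V_1 - 0)/75000 = 0
Collecting terms: 0.1976 × V_1 = 0.01324  =>  V_1 = 0.06699 V
V_th = V_1 - V_2 = 0.06699 - 0 = 0.06699 V
Step 2 — R_th: zero the source — replace V1 by a short circuit (node 2 merges into node 0) — and find the resistance seen between A (node 1) and B (node 0).
Reduce the network between node 1 (A) and node 0 (B) by series/parallel combination:
  Rp1 = R1 ‖ R2 ‖ R3 (parallel, all between nodes 0 and 1) = 1/(1/680 + 1/5.1 + 1/75000) = 5.062 Ω
R_th = 5.062 Ω

Final answer: V_th = 0.06699 V, R_th = 5.062 Ω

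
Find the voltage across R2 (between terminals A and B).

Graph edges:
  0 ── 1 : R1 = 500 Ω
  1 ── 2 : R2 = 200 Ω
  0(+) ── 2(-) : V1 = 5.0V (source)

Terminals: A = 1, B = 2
R1 and R2 are in series across V1 (node 0 → node 1 → node 2), and the output A–B is taken across R2, so this is a voltage divider.
Series current: I = V1/(R1 + R2) = 5/(500 + 200) = 5/700 = 0.007143 A
V_R2 = I × R2 = V1 × R2/(R1 + R2) = 5 × 200/700 = 1.429 V

Final answer: 1.429 V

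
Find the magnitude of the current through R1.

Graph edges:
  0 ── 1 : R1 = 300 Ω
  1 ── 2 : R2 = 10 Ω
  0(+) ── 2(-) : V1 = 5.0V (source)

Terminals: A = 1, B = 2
Nodal analysis, taking node 2 as the 0 V reference.
Source V1 fixes V_0 = 5 V.
KCL at each unknown node (sum of currents leaving = 0; resistances in Ω):
  Node 1: (V_1 - 5)/300 + (V_1 - 0)/10 = 0
Collecting terms: 0.1033 × V_1 = 0.01667  =>  V_1 = 0.1613 V
I_R1 = (V_0 - V_1)/R1 = (5 - 0.1613)/300 = 0.01613 A
|I_R1| = 0.01613 A

Final answer: |I_R1| = 0.01613 A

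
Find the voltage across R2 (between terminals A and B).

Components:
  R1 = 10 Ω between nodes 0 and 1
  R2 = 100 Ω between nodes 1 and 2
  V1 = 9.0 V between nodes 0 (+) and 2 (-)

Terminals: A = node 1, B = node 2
R1 and R2 are in series across V1 (node 0 → node 1 → node 2), and the output A–B is taken across R2, so this is a voltage divider.
Series current: I = V1/(R1 + R2) = 9/(10 + 100) = 9/110 = 0.08182 A
V_R2 = I × R2 = V1 × R2/(R1 + R2) = 9 × 100/110 = 8.182 V

Final answer: 8.182 V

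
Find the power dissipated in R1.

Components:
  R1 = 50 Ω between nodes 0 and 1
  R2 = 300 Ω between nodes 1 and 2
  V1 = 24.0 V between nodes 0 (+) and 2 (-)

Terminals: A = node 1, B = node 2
Nodal analysis, taking node 2 as the 0 V reference.
Source V1 fixes V_0 = 24 V.
KCL at each unknown node (sum of currents leaving = 0; resistances in Ω):
  Node 1: (V_1 - 24)/50 + (V_1 - 0)/300 = 0
Collecting terms: 0.02333 × V_1 = 0.48  =>  V_1 = 20.57 V
I_R1 = (V_0 - V_1)/R1 = (24 - 20.57)/50 = 0.06857 A
P_R1 = I_R1² × R1 = (0.06857)² × 50 = 0.2351 W

Final answer: 0.2351 W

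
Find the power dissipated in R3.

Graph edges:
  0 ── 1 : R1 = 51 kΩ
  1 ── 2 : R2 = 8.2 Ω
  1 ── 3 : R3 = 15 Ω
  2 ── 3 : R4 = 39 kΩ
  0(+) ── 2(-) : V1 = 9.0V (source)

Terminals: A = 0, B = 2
Nodal analysis, taking node 2 as the 0 V reference.
Source V1 fixes V_0 = 9 V.
KCL at each unknown node (sum of currents leaving = 0; resistances in Ω):
  Node 1: (V_1 - 9)/51000 + (V_1 - 0)/8.2 + (V_1 - V_3)/15 = 0
  Node 3: (V_3 - V_1)/15 + (V_3 - 0)/39000 = 0
Collecting terms (coefficients in siemens):
  0.1886·V_1 - 0.06667·V_3 = 0.0001765
  0.06669·V_3 - 0.06667·V_1 = 0
Determinant D = (0.1886)(0.06669) - (-0.06667)(-0.06667) = 0.008136
V_1 = [(0.0001765)(0.06669) - (-0.06667)(0)]/D = 0.001447 V
V_3 = [(0.1886)(0) - (0.0001765)(-0.06667)]/D = 0.001446 V
I_R3 = (V_1 - V_3)/R3 = (0.001447 - 0.001446)/15 = 0.00000003708 A
P_R3 = I_R3² × R3 = (0.00000003708)² × 15 = 0.00000000000002062 W

Final answer: 2.062e-14 W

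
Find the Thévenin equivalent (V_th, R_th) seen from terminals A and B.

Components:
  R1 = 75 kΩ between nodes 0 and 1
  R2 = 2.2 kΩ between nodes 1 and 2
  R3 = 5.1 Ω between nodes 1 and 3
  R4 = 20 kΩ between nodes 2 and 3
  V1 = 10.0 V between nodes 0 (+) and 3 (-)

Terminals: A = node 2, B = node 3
Step 1 — V_th is the open-circuit voltage V_A - V_B (nothing connected across the terminals).
Nodal analysis, taking node 3 as the 0 V reference.
Source V1 fixes V_0 = 10 V.
KCL at each unknown node (sum of currents leaving = 0; resistances in Ω):
  Node 1: (V_1 - 10)/75000 + (V_1 - V_2)/2200 + (V_1 - 0)/5.1 = 0
  Node 2: (V_2 - V_1)/2200 + (V_2 - 0)/20000 = 0
Collecting terms (coefficients in siemens):
  0.1965·V_1 - 0.0004545·V_2 = 0.0001333
  0.0005045·V_2 - 0.0004545·V_1 = 0
Determinant D = (0.1965)(0.0005045) - (-0.0004545)(-0.0004545) = 0.00009896
V_1 = [(0.0001333)(0.0005045) - (-0.0004545)(0)]/D = 0.0006798 V
V_2 = [(0.1965)(0) - (0.0001333)(-0.0004545)]/D = 0.0006124 V
V_th = V_2 - V_3 = 0.0006124 - 0 = 0.0006124 V
Step 2 — R_th: zero the source — replace V1 by a short circuit (node 3 merges into node 0) — and find the resistance seen between A (node 2) and B (node 0).
Reduce the network between node 2 (A) and node 0 (B) by series/parallel combination:
  Rp1 = R1 ‖ R3 (parallel, both between nodes 0 and 1) = 1/(1/75000 + 1/5.1) = 5.1 Ω
  Rs1 = R2 + Rp1 (series, joined only at node 1) = 2200 + 5.1 = 2205 Ω
  Rp2 = R4 ‖ Rs1 (parallel, both between nodes 0 and 2) = 1/(1/20000 + 1/2205) = 1986 Ω
R_th = 1.986 kΩ

Final answer: V_th = 0.0006124 V, R_th = 1.986 kΩ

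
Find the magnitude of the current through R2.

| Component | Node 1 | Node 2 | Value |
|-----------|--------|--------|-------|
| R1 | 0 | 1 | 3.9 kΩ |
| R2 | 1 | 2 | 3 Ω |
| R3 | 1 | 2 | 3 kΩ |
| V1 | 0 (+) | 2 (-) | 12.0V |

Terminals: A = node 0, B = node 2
Nodal analysis, taking node 2 as the 0 V reference.
Source V1 fixes V_0 = 12 V.
KCL at each unknown node (sum of currents leaving = 0; resistances in Ω):
  Node 1: (V_1 - 12)/3900 + (V_1 - 0)/3 + (V_1 - 0)/3000 = 0
Collecting terms: 0.3339 × V_1 = 0.003077  =>  V_1 = 0.009214 V
I_R2 = (V_1 - V_2)/R2 = (0.009214 - 0)/3 = 0.003071 A
|I_R2| = 0.003071 A

Final answer: |I_R2| = 0.003071 A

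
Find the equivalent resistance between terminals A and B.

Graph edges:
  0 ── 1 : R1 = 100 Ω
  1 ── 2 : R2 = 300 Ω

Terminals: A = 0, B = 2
Reduce the network between node 0 (A) and node 2 (B) by series/parallel combination:
  Rs1 = R1 + R2 (series, joined only at node 1) = 100 + 300 = 400 Ω
R_eq = 400 Ω

Final answer: 400 Ω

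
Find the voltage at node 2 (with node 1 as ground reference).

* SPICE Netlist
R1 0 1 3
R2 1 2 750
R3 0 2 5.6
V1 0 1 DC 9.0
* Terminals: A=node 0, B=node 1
Nodal analysis, taking node 1 as the 0 V reference.
Source V1 fixes V_0 = 9 V.
KCL at each unknown node (sum of currents leaving = 0; resistances in Ω):
  Node 2: (V_2 - 0)/750 + (V_2 - 9)/5.6 = 0
Collecting terms: 0.1799 × V_2 = 1.607  =>  V_2 = 8.933 V
The requested potential is V_2 = 8.933 V.

Final answer: V_2 = 8.933 V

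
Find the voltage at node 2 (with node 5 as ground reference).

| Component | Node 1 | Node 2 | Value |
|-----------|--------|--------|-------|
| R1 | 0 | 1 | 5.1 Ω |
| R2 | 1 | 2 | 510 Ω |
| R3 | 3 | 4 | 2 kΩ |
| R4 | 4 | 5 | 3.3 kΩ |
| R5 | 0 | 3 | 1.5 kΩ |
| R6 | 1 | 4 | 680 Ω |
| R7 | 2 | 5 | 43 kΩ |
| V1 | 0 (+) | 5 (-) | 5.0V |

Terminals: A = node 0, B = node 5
Nodal analysis, taking node 5 as the 0 V reference.
Source V1 fixes V_0 = 5 V.
KCL at each unknown node (sum of currents leaving = 0; resistances in Ω):
  Node 1: (V_1 - 5)/5.1 + (V_1 - V_2)/510 + (V_1 - V_4)/680 = 0
  Node 2: (V_2 - V_1)/510 + (V_2 - 0)/43000 = 0
  Node 3: (V_3 - V_4)/2000 + (V_3 - 5)/1500 = 0
  Node 4: (V_4 - V_3)/2000 + (V_4 - 0)/3300 + (V_4 - V_1)/680 = 0
Collecting terms (coefficients in siemens):
  0.1995·V_1 - 0.001961·V_2 - 0.001471·V_4 = 0.9804
  0.001984·V_2 - 0.001961·V_1 = 0
  0.001167·V_3 - 0.0005·V_4 = 0.003333
  0.002274·V_4 - 0.001471·V_1 - 0.0005·V_3 = 0
Solving these 4 simultaneous equations (Gaussian elimination) gives:
  V_1 = 4.994 V, V_2 = 4.935 V, V_3 = 4.683 V, V_4 = 4.26 V
The requested potential is V_2 = 4.935 V.

Final answer: V_2 = 4.935 V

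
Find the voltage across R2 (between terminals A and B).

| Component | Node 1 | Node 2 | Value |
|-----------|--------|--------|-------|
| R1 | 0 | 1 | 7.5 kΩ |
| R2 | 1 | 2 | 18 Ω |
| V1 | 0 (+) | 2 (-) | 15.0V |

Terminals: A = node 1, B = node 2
R1 and R2 are in series across V1 (node 0 → node 1 → node 2), and the output A–B is taken across R2, so this is a voltage divider.
Series current: I = V1/(R1 + R2) = 15/(7500 + 18) = 15/7518 = 0.001995 A
V_R2 = I × R2 = V1 × R2/(R1 + R2) = 15 × 18/7518 = 0.03591 V

Final answer: 0.03591 V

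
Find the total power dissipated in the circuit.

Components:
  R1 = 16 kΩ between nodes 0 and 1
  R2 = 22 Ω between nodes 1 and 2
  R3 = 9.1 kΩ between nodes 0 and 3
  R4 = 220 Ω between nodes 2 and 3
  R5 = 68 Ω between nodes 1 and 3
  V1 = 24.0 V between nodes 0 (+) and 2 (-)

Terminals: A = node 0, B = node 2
Nodal analysis, taking node 2 as the 0 V reference.
Source V1 fixes V_0 = 24 V.
KCL at each unknown node (sum of currents leaving = 0; resistances in Ω):
  Node 1: (V_1 - 24)/16000 + (V_1 - 0)/22 + (V_1 - V_3)/68 = 0
  Node 3: (V_3 - 24)/9100 + (V_3 - 0)/220 + (V_3 - V_1)/68 = 0
Collecting terms (coefficients in siemens):
  0.06022·V_1 - 0.01471·V_3 = 0.0015
  0.01936·V_3 - 0.01471·V_1 = 0.002637
Determinant D = (0.06022)(0.01936) - (-0.01471)(-0.01471) = 0.0009497
V_1 = [(0.0015)(0.01936) - (-0.01471)(0.002637)]/D = 0.07142 V
V_3 = [(0.06022)(0.002637) - (0.0015)(-0.01471)]/D = 0.1905 V
Power in each resistor, P = (ΔV)²/R:
  P_R1 = (24 - 0.07142)²/16000 = 0.03579 W
  P_R2 = (0.07142 - 0)²/22 = 0.0002318 W
  P_R3 = (24 - 0.1905)²/9100 = 0.0623 W
  P_R4 = (0 - 0.1905)²/220 = 0.0001649 W
  P_R5 = (0.07142 - 0.1905)²/68 = 0.0002084 W
P_total = P_R1 + P_R2 + P_R3 + P_R4 + P_R5 = 0.09869 W

Final answer: 0.09869 W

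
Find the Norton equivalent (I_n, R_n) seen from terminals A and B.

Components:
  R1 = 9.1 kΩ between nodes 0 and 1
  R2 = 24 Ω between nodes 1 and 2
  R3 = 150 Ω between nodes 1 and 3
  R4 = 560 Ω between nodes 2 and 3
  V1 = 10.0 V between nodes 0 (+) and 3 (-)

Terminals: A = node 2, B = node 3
Find the Thévenin equivalent first; then I_n = V_th/R_th and R_n = R_th.
Step 1 — V_th is the open-circuit voltage V_A - V_B (nothing connected across the terminals).
Nodal analysis, taking node 3 as the 0 V reference.
Source V1 fixes V_0 = 10 V.
KCL at each unknown node (sum of currents leaving = 0; resistances in Ω):
  Node 1: (V_1 - 10)/9100 + (V_1 - V_2)/24 + (V_1 - 0)/150 = 0
  Node 2: (V_2 - V_1)/24 + (V_2 - 0)/560 = 0
Collecting terms (coefficients in siemens):
  0.04844·V_1 - 0.04167·V_2 = 0.001099
  0.04345·V_2 - 0.04167·V_1 = 0
Determinant D = (0.04844)(0.04345) - (-0.04167)(-0.04167) = 0.0003689
V_1 = [(0.001099)(0.04345) - (-0.04167)(0)]/D = 0.1295 V
V_2 = [(0.04844)(0) - (0.001099)(-0.04167)]/D = 0.1241 V
V_th = V_2 - V_3 = 0.1241 - 0 = 0.1241 V
Step 2 — R_th: zero the source — replace V1 by a short circuit (node 3 merges into node 0) — and find the resistance seen between A (node 2) and B (node 0).
Reduce the network between node 2 (A) and node 0 (B) by series/parallel combination:
  Rp1 = R1 ‖ R3 (parallel, both between nodes 0 and 1) = 1/(1/9100 + 1/150) = 147.6 Ω
  Rs1 = R2 + Rp1 (series, joined only at node 1) = 24 + 147.6 = 171.6 Ω
  Rp2 = R4 ‖ Rs1 (parallel, both between nodes 0 and 2) = 1/(1/560 + 1/171.6) = 131.3 Ω
R_th = 131.3 Ω
I_n = V_th/R_th = 0.1241/131.3 = 0.0009452 A, and R_n = R_th = 131.3 Ω

Final answer: I_n = 0.0009452 A, R_n = 131.3 Ω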